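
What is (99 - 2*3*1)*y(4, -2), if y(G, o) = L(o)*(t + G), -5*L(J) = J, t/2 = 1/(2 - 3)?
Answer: 372/5 ≈ 74.400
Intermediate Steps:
t = -2 (t = 2/(2 - 3) = 2/(-1) = 2*(-1) = -2)
L(J) = -J/5
y(G, o) = -o*(-2 + G)/5 (y(G, o) = (-o/5)*(-2 + G) = -o*(-2 + G)/5)
(99 - 2*3*1)*y(4, -2) = (99 - 2*3*1)*((1/5)*(-2)*(2 - 1*4)) = (99 - 6*1)*((1/5)*(-2)*(2 - 4)) = (99 - 6)*((1/5)*(-2)*(-2)) = 93*(4/5) = 372/5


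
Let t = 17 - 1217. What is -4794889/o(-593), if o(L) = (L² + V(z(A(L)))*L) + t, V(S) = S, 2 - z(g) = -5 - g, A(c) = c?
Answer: -4794889/697947 ≈ -6.8700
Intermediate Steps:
z(g) = 7 + g (z(g) = 2 - (-5 - g) = 2 + (5 + g) = 7 + g)
t = -1200
o(L) = -1200 + L² + L*(7 + L) (o(L) = (L² + (7 + L)*L) - 1200 = (L² + L*(7 + L)) - 1200 = -1200 + L² + L*(7 + L))
-4794889/o(-593) = -4794889/(-1200 + (-593)² - 593*(7 - 593)) = -4794889/(-1200 + 351649 - 593*(-586)) = -4794889/(-1200 + 351649 + 347498) = -4794889/697947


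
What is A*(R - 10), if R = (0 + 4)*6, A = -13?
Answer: -182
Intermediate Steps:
R = 24 (R = 4*6 = 24)
A*(R - 10) = -13*(24 - 10) = -13*14 = -182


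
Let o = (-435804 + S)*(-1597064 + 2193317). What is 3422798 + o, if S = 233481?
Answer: -120632272921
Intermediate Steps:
o = -120635695719 (o = (-435804 + 233481)*(-1597064 + 2193317) = -202323*596253 = -120635695719)
3422798 + o = 3422798 - 120635695719 = -120632272921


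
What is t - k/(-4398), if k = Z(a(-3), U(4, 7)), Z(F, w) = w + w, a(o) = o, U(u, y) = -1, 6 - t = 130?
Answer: -272677/2199 ≈ -124.00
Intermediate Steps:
t = -124 (t = 6 - 1*130 = 6 - 130 = -124)
Z(F, w) = 2*w
k = -2 (k = 2*(-1) = -2)
t - k/(-4398) = -124 - (-2)/(-4398) = -124 - (-2)*(-1)/4398 = -124 - 1*1/2199 = -124 - 1/2199 = -272677/2199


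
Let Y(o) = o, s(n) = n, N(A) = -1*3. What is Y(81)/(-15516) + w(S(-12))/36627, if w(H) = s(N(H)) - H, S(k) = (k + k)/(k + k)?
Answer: -336539/63144948 ≈ -0.0053296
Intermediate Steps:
N(A) = -3
S(k) = 1 (S(k) = (2*k)/((2*k)) = (2*k)*(1/(2*k)) = 1)
w(H) = -3 - H
Y(81)/(-15516) + w(S(-12))/36627 = 81/(-15516) + (-3 - 1*1)/36627 = 81*(-1/15516) + (-3 - 1)*(1/36627) = -9/1724 - 4*1/36627 = -9/1724 - 4/36627 = -336539/63144948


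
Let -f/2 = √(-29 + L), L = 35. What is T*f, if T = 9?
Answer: -18*√6 ≈ -44.091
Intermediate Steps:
f = -2*√6 (f = -2*√(-29 + 35) = -2*√6 ≈ -4.8990)
T*f = 9*(-2*√6) = -18*√6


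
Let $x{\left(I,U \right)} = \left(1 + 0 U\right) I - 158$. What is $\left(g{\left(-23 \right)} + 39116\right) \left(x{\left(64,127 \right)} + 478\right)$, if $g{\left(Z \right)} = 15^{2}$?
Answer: $15106944$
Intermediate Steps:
$x{\left(I,U \right)} = -158 + I$ ($x{\left(I,U \right)} = \left(1 + 0\right) I - 158 = 1 I - 158 = I - 158 = -158 + I$)
$g{\left(Z \right)} = 225$
$\left(g{\left(-23 \right)} + 39116\right) \left(x{\left(64,127 \right)} + 478\right) = \left(225 + 39116\right) \left(\left(-158 + 64\right) + 478\right) = 39341 \left(-94 + 478\right) = 39341 \cdot 384 = 15106944$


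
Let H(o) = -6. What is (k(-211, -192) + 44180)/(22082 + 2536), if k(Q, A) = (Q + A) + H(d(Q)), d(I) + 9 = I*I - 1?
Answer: 43771/24618 ≈ 1.7780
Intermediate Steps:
d(I) = -10 + I**2 (d(I) = -9 + (I*I - 1) = -9 + (I**2 - 1) = -9 + (-1 + I**2) = -10 + I**2)
k(Q, A) = -6 + A + Q (k(Q, A) = (Q + A) - 6 = (A + Q) - 6 = -6 + A + Q)
(k(-211, -192) + 44180)/(22082 + 2536) = ((-6 - 192 - 211) + 44180)/(22082 + 2536) = (-409 + 44180)/24618 = 43771*(1/24618) = 43771/24618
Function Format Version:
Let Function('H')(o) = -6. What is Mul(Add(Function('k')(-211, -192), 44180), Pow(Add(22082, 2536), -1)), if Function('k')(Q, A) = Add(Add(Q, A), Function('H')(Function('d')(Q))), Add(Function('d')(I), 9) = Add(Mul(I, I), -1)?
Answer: Rational(43771, 24618) ≈ 1.7780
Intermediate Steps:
Function('d')(I) = Add(-10, Pow(I, 2)) (Function('d')(I) = Add(-9, Add(Mul(I, I), -1)) = Add(-9, Add(Pow(I, 2), -1)) = Add(-9, Add(-1, Pow(I, 2))) = Add(-10, Pow(I, 2)))
Function('k')(Q, A) = Add(-6, A, Q) (Function('k')(Q, A) = Add(Add(Q, A), -6) = Add(Add(A, Q), -6) = Add(-6, A, Q))
Mul(Add(Function('k')(-211, -192), 44180), Pow(Add(22082, 2536), -1)) = Mul(Add(Add(-6, -192, -211), 44180), Pow(Add(22082, 2536), -1)) = Mul(Add(-409, 44180), Pow(24618, -1)) = Mul(43771, Rational(1, 24618)) = Rational(43771, 24618)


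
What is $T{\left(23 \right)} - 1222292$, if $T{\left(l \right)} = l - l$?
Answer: $-1222292$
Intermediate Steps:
$T{\left(l \right)} = 0$
$T{\left(23 \right)} - 1222292 = 0 - 1222292 = -1222292$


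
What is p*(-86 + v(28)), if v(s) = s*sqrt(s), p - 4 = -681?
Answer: 58222 - 37912*sqrt(7) ≈ -42084.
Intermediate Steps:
p = -677 (p = 4 - 681 = -677)
v(s) = s**(3/2)
p*(-86 + v(28)) = -677*(-86 + 28**(3/2)) = -677*(-86 + 56*sqrt(7)) = 58222 - 37912*sqrt(7)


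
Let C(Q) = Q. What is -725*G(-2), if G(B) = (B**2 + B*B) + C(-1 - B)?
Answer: -6525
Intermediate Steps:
G(B) = -1 - B + 2*B**2 (G(B) = (B**2 + B*B) + (-1 - B) = (B**2 + B**2) + (-1 - B) = 2*B**2 + (-1 - B) = -1 - B + 2*B**2)
-725*G(-2) = -725*(-1 - 1*(-2) + 2*(-2)**2) = -725*(-1 + 2 + 2*4) = -725*(-1 + 2 + 8) = -725*9 = -6525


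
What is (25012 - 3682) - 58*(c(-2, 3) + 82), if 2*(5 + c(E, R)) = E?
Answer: 16922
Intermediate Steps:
c(E, R) = -5 + E/2
(25012 - 3682) - 58*(c(-2, 3) + 82) = (25012 - 3682) - 58*((-5 + (1/2)*(-2)) + 82) = 21330 - 58*((-5 - 1) + 82) = 21330 - 58*(-6 + 82) = 21330 - 58*76 = 21330 - 4408 = 16922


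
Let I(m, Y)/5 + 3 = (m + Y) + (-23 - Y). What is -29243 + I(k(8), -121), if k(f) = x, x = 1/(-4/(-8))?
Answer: -29363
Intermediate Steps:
x = 2 (x = 1/(-4*(-1/8)) = 1/(1/2) = 2)
k(f) = 2
I(m, Y) = -130 + 5*m (I(m, Y) = -15 + 5*((m + Y) + (-23 - Y)) = -15 + 5*((Y + m) + (-23 - Y)) = -15 + 5*(-23 + m) = -15 + (-115 + 5*m) = -130 + 5*m)
-29243 + I(k(8), -121) = -29243 + (-130 + 5*2) = -29243 + (-130 + 10) = -29243 - 120 = -29363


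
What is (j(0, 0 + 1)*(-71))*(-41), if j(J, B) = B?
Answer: 2911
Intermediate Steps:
(j(0, 0 + 1)*(-71))*(-41) = ((0 + 1)*(-71))*(-41) = (1*(-71))*(-41) = -71*(-41) = 2911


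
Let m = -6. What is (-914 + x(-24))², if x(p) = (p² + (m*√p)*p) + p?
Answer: -366620 - 208512*I*√6 ≈ -3.6662e+5 - 5.1075e+5*I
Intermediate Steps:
x(p) = p + p² - 6*p^(3/2) (x(p) = (p² + (-6*√p)*p) + p = (p² - 6*p^(3/2)) + p = p + p² - 6*p^(3/2))
(-914 + x(-24))² = (-914 + (-24 + (-24)² - (-288)*I*√6))² = (-914 + (-24 + 576 - (-288)*I*√6))² = (-914 + (-24 + 576 + 288*I*√6))² = (-914 + (552 + 288*I*√6))² = (-362 + 288*I*√6)²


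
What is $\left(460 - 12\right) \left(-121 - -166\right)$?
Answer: $20160$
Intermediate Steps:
$\left(460 - 12\right) \left(-121 - -166\right) = 448 \left(-121 + 166\right) = 448 \cdot 45 = 20160$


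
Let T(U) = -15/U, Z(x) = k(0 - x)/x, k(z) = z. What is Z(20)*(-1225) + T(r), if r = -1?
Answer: 1240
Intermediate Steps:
Z(x) = -1 (Z(x) = (0 - x)/x = (-x)/x = -1)
Z(20)*(-1225) + T(r) = -1*(-1225) - 15/(-1) = 1225 - 15*(-1) = 1225 + 15 = 1240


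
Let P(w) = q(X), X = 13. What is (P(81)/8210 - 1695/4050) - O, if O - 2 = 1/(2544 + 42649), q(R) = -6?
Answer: -4847219549/2003586462 ≈ -2.4193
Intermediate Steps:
P(w) = -6
O = 90387/45193 (O = 2 + 1/(2544 + 42649) = 2 + 1/45193 = 90387/45193 ≈ 2.0000)
(P(81)/8210 - 1695/4050) - O = (-6/8210 - 1695/4050) - 1*90387/45193 = (-6*1/8210 - 1695*1/4050) - 90387/45193 = (-3/4105 - 113/270) - 90387/45193 = -18587/44334 - 90387/45193 = -4847219549/2003586462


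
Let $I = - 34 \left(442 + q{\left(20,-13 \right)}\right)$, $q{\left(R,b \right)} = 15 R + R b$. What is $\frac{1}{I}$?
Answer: $- \frac{1}{16388} \approx -6.102 \cdot 10^{-5}$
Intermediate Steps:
$I = -16388$ ($I = - 34 \left(442 + 20 \left(15 - 13\right)\right) = - 34 \left(442 + 20 \cdot 2\right) = - 34 \left(442 + 40\right) = \left(-34\right) 482 = -16388$)
$\frac{1}{I} = \frac{1}{-16388} = - \frac{1}{16388}$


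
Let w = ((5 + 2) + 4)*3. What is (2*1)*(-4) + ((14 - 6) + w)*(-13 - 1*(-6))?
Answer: -295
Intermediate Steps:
w = 33 (w = (7 + 4)*3 = 11*3 = 33)
(2*1)*(-4) + ((14 - 6) + w)*(-13 - 1*(-6)) = (2*1)*(-4) + ((14 - 6) + 33)*(-13 - 1*(-6)) = 2*(-4) + (8 + 33)*(-13 + 6) = -8 + 41*(-7) = -8 - 287 = -295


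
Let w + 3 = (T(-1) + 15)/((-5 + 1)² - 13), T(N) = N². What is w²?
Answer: 49/9 ≈ 5.4444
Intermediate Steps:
w = 7/3 (w = -3 + ((-1)² + 15)/((-5 + 1)² - 13) = -3 + (1 + 15)/((-4)² - 13) = -3 + 16/(16 - 13) = -3 + 16/3 = 7/3 ≈ 2.3333)
w² = (7/3)² = 49/9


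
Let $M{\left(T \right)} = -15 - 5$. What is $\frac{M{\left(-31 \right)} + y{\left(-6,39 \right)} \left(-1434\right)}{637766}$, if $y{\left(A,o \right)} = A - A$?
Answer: $- \frac{10}{318883} \approx -3.1359 \cdot 10^{-5}$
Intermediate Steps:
$y{\left(A,o \right)} = 0$
$M{\left(T \right)} = -20$
$\frac{M{\left(-31 \right)} + y{\left(-6,39 \right)} \left(-1434\right)}{637766} = \frac{-20 + 0 \left(-1434\right)}{637766} = \left(-20 + 0\right) \frac{1}{637766} = \left(-20\right) \frac{1}{637766} = - \frac{10}{318883}$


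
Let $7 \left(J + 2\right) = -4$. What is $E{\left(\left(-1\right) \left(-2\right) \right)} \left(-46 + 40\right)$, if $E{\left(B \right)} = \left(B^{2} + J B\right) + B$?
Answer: $- \frac{36}{7} \approx -5.1429$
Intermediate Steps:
$J = - \frac{18}{7}$ ($J = -2 + \frac{1}{7} \left(-4\right) = -2 - \frac{4}{7} = - \frac{18}{7} \approx -2.5714$)
$E{\left(B \right)} = B^{2} - \frac{11 B}{7}$ ($E{\left(B \right)} = \left(B^{2} - \frac{18 B}{7}\right) + B = B^{2} - \frac{11 B}{7}$)
$E{\left(\left(-1\right) \left(-2\right) \right)} \left(-46 + 40\right) = \frac{\left(-1\right) \left(-2\right) \left(-11 + 7 \left(\left(-1\right) \left(-2\right)\right)\right)}{7} \left(-46 + 40\right) = \frac{1}{7} \cdot 2 \left(-11 + 7 \cdot 2\right) \left(-6\right) = \frac{1}{7} \cdot 2 \left(-11 + 14\right) \left(-6\right) = \frac{1}{7} \cdot 2 \cdot 3 \left(-6\right) = \frac{6}{7} \left(-6\right) = - \frac{36}{7}$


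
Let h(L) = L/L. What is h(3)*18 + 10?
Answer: 28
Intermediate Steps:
h(L) = 1
h(3)*18 + 10 = 1*18 + 10 = 18 + 10 = 28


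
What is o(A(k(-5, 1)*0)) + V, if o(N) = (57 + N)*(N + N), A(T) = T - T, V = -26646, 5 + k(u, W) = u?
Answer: -26646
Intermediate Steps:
k(u, W) = -5 + u
A(T) = 0
o(N) = 2*N*(57 + N) (o(N) = (57 + N)*(2*N) = 2*N*(57 + N))
o(A(k(-5, 1)*0)) + V = 2*0*(57 + 0) - 26646 = 2*0*57 - 26646 = 0 - 26646 = -26646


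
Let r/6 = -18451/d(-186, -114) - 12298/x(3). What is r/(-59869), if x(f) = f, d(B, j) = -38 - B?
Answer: 1875457/4430306 ≈ 0.42332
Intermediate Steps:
r = -1875457/74 (r = 6*(-18451/(-38 - 1*(-186)) - 12298/3) = 6*(-18451/(-38 + 186) - 12298*⅓) = 6*(-18451/148 - 12298/3) = 6*(-1875457/444) = -1875457/74 ≈ -25344.)
r/(-59869) = -1875457/74/(-59869) = -1875457/74*(-1/59869) = 1875457/4430306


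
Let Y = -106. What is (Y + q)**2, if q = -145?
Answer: 63001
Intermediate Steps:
(Y + q)**2 = (-106 - 145)**2 = (-251)**2 = 63001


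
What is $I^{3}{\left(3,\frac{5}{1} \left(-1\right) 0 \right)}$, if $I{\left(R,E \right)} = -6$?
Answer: $-216$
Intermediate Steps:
$I^{3}{\left(3,\frac{5}{1} \left(-1\right) 0 \right)} = \left(-6\right)^{3} = -216$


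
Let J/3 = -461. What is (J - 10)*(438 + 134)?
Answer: -796796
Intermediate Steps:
J = -1383 (J = 3*(-461) = -1383)
(J - 10)*(438 + 134) = (-1383 - 10)*(438 + 134) = -1393*572 = -796796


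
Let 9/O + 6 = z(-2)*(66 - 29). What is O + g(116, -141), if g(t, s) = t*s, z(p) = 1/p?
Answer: -801462/49 ≈ -16356.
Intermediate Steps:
O = -18/49 (O = 9/(-6 + (66 - 29)/(-2)) = 9/(-6 - 1/2*37) = 9/(-6 - 37/2) = 9/(-49/2) = 9*(-2/49) = -18/49 ≈ -0.36735)
g(t, s) = s*t
O + g(116, -141) = -18/49 - 141*116 = -18/49 - 16356 = -801462/49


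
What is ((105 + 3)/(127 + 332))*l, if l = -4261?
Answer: -17044/17 ≈ -1002.6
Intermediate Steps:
((105 + 3)/(127 + 332))*l = ((105 + 3)/(127 + 332))*(-4261) = (108/459)*(-4261) = (108*(1/459))*(-4261) = (4/17)*(-4261) = -17044/17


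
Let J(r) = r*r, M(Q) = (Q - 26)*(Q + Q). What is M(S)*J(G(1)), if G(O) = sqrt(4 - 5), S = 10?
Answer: 320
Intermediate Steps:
G(O) = I (G(O) = sqrt(-1) = I)
M(Q) = 2*Q*(-26 + Q) (M(Q) = (-26 + Q)*(2*Q) = 2*Q*(-26 + Q))
J(r) = r**2
M(S)*J(G(1)) = (2*10*(-26 + 10))*I**2 = (2*10*(-16))*(-1) = -320*(-1) = 320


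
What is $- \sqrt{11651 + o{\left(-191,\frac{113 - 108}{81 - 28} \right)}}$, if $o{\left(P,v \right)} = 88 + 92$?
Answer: $- \sqrt{11831} \approx -108.77$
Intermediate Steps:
$o{\left(P,v \right)} = 180$
$- \sqrt{11651 + o{\left(-191,\frac{113 - 108}{81 - 28} \right)}} = - \sqrt{11651 + 180} = - \sqrt{11831}$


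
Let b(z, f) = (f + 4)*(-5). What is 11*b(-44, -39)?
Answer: 1925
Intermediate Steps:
b(z, f) = -20 - 5*f (b(z, f) = (4 + f)*(-5) = -20 - 5*f)
11*b(-44, -39) = 11*(-20 - 5*(-39)) = 11*(-20 + 195) = 11*175 = 1925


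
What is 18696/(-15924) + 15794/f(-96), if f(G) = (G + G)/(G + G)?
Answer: 20957080/1327 ≈ 15793.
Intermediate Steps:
f(G) = 1 (f(G) = (2*G)/((2*G)) = (2*G)*(1/(2*G)) = 1)
18696/(-15924) + 15794/f(-96) = 18696/(-15924) + 15794/1 = 18696*(-1/15924) + 15794*1 = -1558/1327 + 15794 = 20957080/1327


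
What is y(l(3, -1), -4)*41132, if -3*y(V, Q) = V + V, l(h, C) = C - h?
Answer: 329056/3 ≈ 1.0969e+5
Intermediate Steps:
y(V, Q) = -2*V/3 (y(V, Q) = -(V + V)/3 = -2*V/3)
y(l(3, -1), -4)*41132 = -2*(-1 - 1*3)/3*41132 = -2*(-1 - 3)/3*41132 = -⅔*(-4)*41132 = (8/3)*41132 = 329056/3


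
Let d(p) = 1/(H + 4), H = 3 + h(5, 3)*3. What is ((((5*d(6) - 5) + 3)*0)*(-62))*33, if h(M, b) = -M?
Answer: 0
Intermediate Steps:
H = -12 (H = 3 - 1*5*3 = 3 - 5*3 = 3 - 15 = -12)
d(p) = -⅛ (d(p) = 1/(-12 + 4) = 1/(-8) = -⅛)
((((5*d(6) - 5) + 3)*0)*(-62))*33 = ((((5*(-⅛) - 5) + 3)*0)*(-62))*33 = ((((-5/8 - 5) + 3)*0)*(-62))*33 = (((-45/8 + 3)*0)*(-62))*33 = (-21/8*0*(-62))*33 = (0*(-62))*33 = 0*33 = 0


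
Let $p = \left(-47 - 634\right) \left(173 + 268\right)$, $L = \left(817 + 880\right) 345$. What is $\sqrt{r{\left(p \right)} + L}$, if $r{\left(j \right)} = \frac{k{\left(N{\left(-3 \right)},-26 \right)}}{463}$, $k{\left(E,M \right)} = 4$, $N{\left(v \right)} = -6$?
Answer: $\frac{\sqrt{125505548437}}{463} \approx 765.16$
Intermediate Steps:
$L = 585465$ ($L = 1697 \cdot 345 = 585465$)
$p = -300321$ ($p = \left(-681\right) 441 = -300321$)
$r{\left(j \right)} = \frac{4}{463}$
$\sqrt{r{\left(p \right)} + L} = \sqrt{\frac{4}{463} + 585465} = \sqrt{\frac{271070299}{463}} = \frac{\sqrt{125505548437}}{463}$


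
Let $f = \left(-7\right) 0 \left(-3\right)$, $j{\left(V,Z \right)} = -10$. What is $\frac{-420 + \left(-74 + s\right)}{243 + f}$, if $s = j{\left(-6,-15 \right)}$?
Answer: $- \frac{56}{27} \approx -2.0741$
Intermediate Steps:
$f = 0$ ($f = 0 \left(-3\right) = 0$)
$s = -10$
$\frac{-420 + \left(-74 + s\right)}{243 + f} = \frac{-420 - 84}{243 + 0} = \frac{-420 - 84}{243} = \left(-504\right) \frac{1}{243} = - \frac{56}{27}$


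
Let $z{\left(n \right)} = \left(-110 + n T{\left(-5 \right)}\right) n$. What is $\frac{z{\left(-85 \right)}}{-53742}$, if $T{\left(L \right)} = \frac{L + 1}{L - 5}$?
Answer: $- \frac{2040}{8957} \approx -0.22775$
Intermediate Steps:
$T{\left(L \right)} = \frac{1 + L}{-5 + L}$
$z{\left(n \right)} = n \left(-110 + \frac{2 n}{5}\right)$ ($z{\left(n \right)} = \left(-110 + n \frac{1 - 5}{-5 - 5}\right) n = \left(-110 + n \frac{1}{-10} \left(-4\right)\right) n = \left(-110 + n \left(\left(- \frac{1}{10}\right) \left(-4\right)\right)\right) n = \left(-110 + n \frac{2}{5}\right) n = \left(-110 + \frac{2 n}{5}\right) n = n \left(-110 + \frac{2 n}{5}\right)$)
$\frac{z{\left(-85 \right)}}{-53742} = \frac{\frac{2}{5} \left(-85\right) \left(-275 - 85\right)}{-53742} = \frac{2}{5} \left(-85\right) \left(-360\right) \left(- \frac{1}{53742}\right) = 12240 \left(- \frac{1}{53742}\right) = - \frac{2040}{8957}$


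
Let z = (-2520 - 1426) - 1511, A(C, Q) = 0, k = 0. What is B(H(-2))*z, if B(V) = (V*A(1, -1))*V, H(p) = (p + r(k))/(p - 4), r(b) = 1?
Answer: 0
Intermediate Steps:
H(p) = (1 + p)/(-4 + p) (H(p) = (p + 1)/(p - 4) = (1 + p)/(-4 + p))
z = -5457 (z = -3946 - 1511 = -5457)
B(V) = 0 (B(V) = (V*0)*V = 0*V = 0)
B(H(-2))*z = 0*(-5457) = 0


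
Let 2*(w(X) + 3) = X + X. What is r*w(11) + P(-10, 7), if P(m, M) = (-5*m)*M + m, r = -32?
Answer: 84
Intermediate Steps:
w(X) = -3 + X (w(X) = -3 + (X + X)/2 = -3 + (2*X)/2 = -3 + X)
P(m, M) = m - 5*M*m (P(m, M) = -5*M*m + m = m - 5*M*m)
r*w(11) + P(-10, 7) = -32*(-3 + 11) - 10*(1 - 5*7) = -32*8 - 10*(1 - 35) = -256 - 10*(-34) = -256 + 340 = 84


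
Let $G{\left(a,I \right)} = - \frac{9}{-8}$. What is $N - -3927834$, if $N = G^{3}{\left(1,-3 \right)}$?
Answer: $\frac{2011051737}{512} \approx 3.9278 \cdot 10^{6}$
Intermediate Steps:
$G{\left(a,I \right)} = \frac{9}{8}$ ($G{\left(a,I \right)} = \left(-9\right) \left(- \frac{1}{8}\right) = \frac{9}{8}$)
$N = \frac{729}{512}$ ($N = \left(\frac{9}{8}\right)^{3} = \frac{729}{512} \approx 1.4238$)
$N - -3927834 = \frac{729}{512} - -3927834 = \frac{729}{512} + 3927834 = \frac{2011051737}{512}$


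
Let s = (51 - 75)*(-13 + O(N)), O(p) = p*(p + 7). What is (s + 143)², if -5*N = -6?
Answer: 29931841/625 ≈ 47891.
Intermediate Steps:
N = 6/5 (N = -⅕*(-6) = 6/5 ≈ 1.2000)
O(p) = p*(7 + p)
s = 1896/25 (s = (51 - 75)*(-13 + 6*(7 + 6/5)/5) = -24*(-13 + (6/5)*(41/5)) = -24*(-13 + 246/25) = -24*(-79/25) = 1896/25 ≈ 75.840)
(s + 143)² = (1896/25 + 143)² = (5471/25)² = 29931841/625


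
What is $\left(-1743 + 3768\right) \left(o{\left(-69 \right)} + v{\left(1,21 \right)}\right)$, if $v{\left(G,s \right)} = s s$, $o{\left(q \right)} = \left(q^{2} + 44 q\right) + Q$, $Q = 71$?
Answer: $4529925$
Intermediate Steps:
$o{\left(q \right)} = 71 + q^{2} + 44 q$ ($o{\left(q \right)} = \left(q^{2} + 44 q\right) + 71 = 71 + q^{2} + 44 q$)
$v{\left(G,s \right)} = s^{2}$
$\left(-1743 + 3768\right) \left(o{\left(-69 \right)} + v{\left(1,21 \right)}\right) = \left(-1743 + 3768\right) \left(\left(71 + \left(-69\right)^{2} + 44 \left(-69\right)\right) + 21^{2}\right) = 2025 \left(\left(71 + 4761 - 3036\right) + 441\right) = 2025 \left(1796 + 441\right) = 2025 \cdot 2237 = 4529925$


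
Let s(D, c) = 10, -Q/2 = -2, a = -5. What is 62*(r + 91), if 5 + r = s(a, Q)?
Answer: 5952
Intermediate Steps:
Q = 4 (Q = -2*(-2) = 4)
r = 5 (r = -5 + 10 = 5)
62*(r + 91) = 62*(5 + 91) = 62*96 = 5952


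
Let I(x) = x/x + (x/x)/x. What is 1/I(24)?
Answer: 24/25 ≈ 0.96000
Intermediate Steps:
I(x) = 1 + 1/x
1/I(24) = 1/((1 + 24)/24) = 1/((1/24)*25) = 1/(25/24) = 24/25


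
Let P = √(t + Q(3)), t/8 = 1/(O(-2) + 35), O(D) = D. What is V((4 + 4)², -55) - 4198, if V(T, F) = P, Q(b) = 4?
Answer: -4198 + 2*√1155/33 ≈ -4195.9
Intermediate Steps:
t = 8/33 (t = 8/(-2 + 35) = 8/33 ≈ 0.24242)
P = 2*√1155/33 (P = √(8/33 + 4) = √(140/33) = 2*√1155/33 ≈ 2.0597)
V(T, F) = 2*√1155/33
V((4 + 4)², -55) - 4198 = 2*√1155/33 - 4198 = -4198 + 2*√1155/33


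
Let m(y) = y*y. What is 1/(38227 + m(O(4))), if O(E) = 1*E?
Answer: 1/38243 ≈ 2.6149e-5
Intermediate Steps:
O(E) = E
m(y) = y²
1/(38227 + m(O(4))) = 1/(38227 + 4²) = 1/(38227 + 16) = 1/38243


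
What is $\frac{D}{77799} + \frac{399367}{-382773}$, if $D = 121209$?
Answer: $\frac{5108393108}{9926452209} \approx 0.51462$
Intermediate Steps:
$\frac{D}{77799} + \frac{399367}{-382773} = \frac{121209}{77799} + \frac{399367}{-382773} = 121209 \cdot \frac{1}{77799} + 399367 \left(- \frac{1}{382773}\right) = \frac{40403}{25933} - \frac{399367}{382773} = \frac{5108393108}{9926452209}$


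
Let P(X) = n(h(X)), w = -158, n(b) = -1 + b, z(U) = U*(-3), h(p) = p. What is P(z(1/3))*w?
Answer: 316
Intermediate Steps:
z(U) = -3*U
P(X) = -1 + X
P(z(1/3))*w = (-1 - 3/3)*(-158) = (-1 - 3*⅓)*(-158) = (-1 - 1)*(-158) = -2*(-158) = 316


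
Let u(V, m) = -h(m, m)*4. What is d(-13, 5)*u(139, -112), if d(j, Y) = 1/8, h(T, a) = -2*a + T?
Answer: -56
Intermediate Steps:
h(T, a) = T - 2*a
d(j, Y) = 1/8
u(V, m) = 4*m (u(V, m) = -(m - 2*m)*4 = -(-1)*m*4 = m*4 = 4*m)
d(-13, 5)*u(139, -112) = (4*(-112))/8 = (1/8)*(-448) = -56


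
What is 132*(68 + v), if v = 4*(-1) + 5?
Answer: 9108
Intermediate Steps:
v = 1 (v = -4 + 5 = 1)
132*(68 + v) = 132*(68 + 1) = 132*69 = 9108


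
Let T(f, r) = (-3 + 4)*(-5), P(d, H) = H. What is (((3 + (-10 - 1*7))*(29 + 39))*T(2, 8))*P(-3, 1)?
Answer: 4760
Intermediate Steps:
T(f, r) = -5 (T(f, r) = 1*(-5) = -5)
(((3 + (-10 - 1*7))*(29 + 39))*T(2, 8))*P(-3, 1) = (((3 + (-10 - 1*7))*(29 + 39))*(-5))*1 = (((3 + (-10 - 7))*68)*(-5))*1 = (((3 - 17)*68)*(-5))*1 = (-14*68*(-5))*1 = -952*(-5)*1 = 4760*1 = 4760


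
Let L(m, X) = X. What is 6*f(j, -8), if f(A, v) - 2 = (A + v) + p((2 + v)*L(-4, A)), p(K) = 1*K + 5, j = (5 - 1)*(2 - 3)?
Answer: 114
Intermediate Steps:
j = -4 (j = 4*(-1) = -4)
p(K) = 5 + K (p(K) = K + 5 = 5 + K)
f(A, v) = 7 + A + v + A*(2 + v) (f(A, v) = 2 + ((A + v) + (5 + (2 + v)*A)) = 2 + ((A + v) + (5 + A*(2 + v))) = 2 + (5 + A + v + A*(2 + v)) = 7 + A + v + A*(2 + v))
6*f(j, -8) = 6*(7 - 4 - 8 - 4*(2 - 8)) = 6*(7 - 4 - 8 - 4*(-6)) = 6*(7 - 4 - 8 + 24) = 6*19 = 114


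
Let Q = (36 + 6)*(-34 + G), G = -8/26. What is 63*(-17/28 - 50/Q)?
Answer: -32169/892 ≈ -36.064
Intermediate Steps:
G = -4/13 (G = -8*1/26 = -4/13 ≈ -0.30769)
Q = -18732/13 (Q = (36 + 6)*(-34 - 4/13) = 42*(-446/13) = -18732/13 ≈ -1440.9)
63*(-17/28 - 50/Q) = 63*(-17/28 - 50/(-18732/13)) = 63*(-17*1/28 - 50*(-13/18732)) = 63*(-17/28 + 325/9366) = 63*(-10723/18732) = -32169/892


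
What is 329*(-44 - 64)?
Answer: -35532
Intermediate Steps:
329*(-44 - 64) = 329*(-108) = -35532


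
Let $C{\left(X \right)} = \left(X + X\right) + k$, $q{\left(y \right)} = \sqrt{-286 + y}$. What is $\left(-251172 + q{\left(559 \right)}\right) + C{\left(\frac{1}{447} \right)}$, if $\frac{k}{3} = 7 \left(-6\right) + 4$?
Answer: $- \frac{112324840}{447} + \sqrt{273} \approx -2.5127 \cdot 10^{5}$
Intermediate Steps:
$k = -114$ ($k = 3 \left(7 \left(-6\right) + 4\right) = 3 \left(-42 + 4\right) = 3 \left(-38\right) = -114$)
$C{\left(X \right)} = -114 + 2 X$ ($C{\left(X \right)} = \left(X + X\right) - 114 = 2 X - 114 = -114 + 2 X$)
$\left(-251172 + q{\left(559 \right)}\right) + C{\left(\frac{1}{447} \right)} = \left(-251172 + \sqrt{-286 + 559}\right) - \left(114 - \frac{2}{447}\right) = \left(-251172 + \sqrt{273}\right) + \left(-114 + 2 \cdot \frac{1}{447}\right) = \left(-251172 + \sqrt{273}\right) + \left(-114 + \frac{2}{447}\right) = \left(-251172 + \sqrt{273}\right) - \frac{50956}{447} = - \frac{112324840}{447} + \sqrt{273}$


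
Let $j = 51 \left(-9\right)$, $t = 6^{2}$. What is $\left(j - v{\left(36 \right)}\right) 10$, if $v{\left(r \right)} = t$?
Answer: $-4950$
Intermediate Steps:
$t = 36$
$j = -459$
$v{\left(r \right)} = 36$
$\left(j - v{\left(36 \right)}\right) 10 = \left(-459 - 36\right) 10 = \left(-495\right) 10 = -4950$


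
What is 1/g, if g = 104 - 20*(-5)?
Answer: 1/204 ≈ 0.0049020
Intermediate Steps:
g = 204 (g = 104 + 100 = 204)
1/g = 1/204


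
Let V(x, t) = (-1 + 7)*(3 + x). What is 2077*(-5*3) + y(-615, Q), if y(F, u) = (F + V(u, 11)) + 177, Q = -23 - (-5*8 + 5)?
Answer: -31503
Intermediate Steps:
V(x, t) = 18 + 6*x (V(x, t) = 6*(3 + x) = 18 + 6*x)
Q = 12 (Q = -23 - (-40 + 5) = -23 - 1*(-35) = -23 + 35 = 12)
y(F, u) = 195 + F + 6*u (y(F, u) = (F + (18 + 6*u)) + 177 = (18 + F + 6*u) + 177 = 195 + F + 6*u)
2077*(-5*3) + y(-615, Q) = 2077*(-5*3) + (195 - 615 + 6*12) = 2077*(-15) + (195 - 615 + 72) = -31155 - 348 = -31503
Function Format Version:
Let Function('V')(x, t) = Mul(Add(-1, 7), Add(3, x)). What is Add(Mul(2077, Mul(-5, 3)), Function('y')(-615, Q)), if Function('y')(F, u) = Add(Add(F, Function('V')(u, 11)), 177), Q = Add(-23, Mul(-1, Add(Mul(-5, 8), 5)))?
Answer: -31503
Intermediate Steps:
Function('V')(x, t) = Add(18, Mul(6, x)) (Function('V')(x, t) = Mul(6, Add(3, x)) = Add(18, Mul(6, x)))
Q = 12 (Q = Add(-23, Mul(-1, Add(-40, 5))) = Add(-23, Mul(-1, -35)) = Add(-23, 35) = 12)
Function('y')(F, u) = Add(195, F, Mul(6, u)) (Function('y')(F, u) = Add(Add(F, Add(18, Mul(6, u))), 177) = Add(Add(18, F, Mul(6, u)), 177) = Add(195, F, Mul(6, u)))
Add(Mul(2077, Mul(-5, 3)), Function('y')(-615, Q)) = Add(Mul(2077, Mul(-5, 3)), Add(195, -615, Mul(6, 12))) = Add(Mul(2077, -15), Add(195, -615, 72)) = Add(-31155, -348) = -31503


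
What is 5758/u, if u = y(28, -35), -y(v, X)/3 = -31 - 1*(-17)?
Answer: 2879/21 ≈ 137.10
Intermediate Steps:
y(v, X) = 42 (y(v, X) = -3*(-31 - 1*(-17)) = -3*(-31 + 17) = -3*(-14) = 42)
u = 42
5758/u = 5758/42 = 5758*(1/42) = 2879/21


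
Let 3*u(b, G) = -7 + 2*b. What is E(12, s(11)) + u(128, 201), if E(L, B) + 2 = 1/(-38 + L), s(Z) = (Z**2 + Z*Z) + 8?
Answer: 2105/26 ≈ 80.962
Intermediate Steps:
u(b, G) = -7/3 + 2*b/3 (u(b, G) = (-7 + 2*b)/3 = -7/3 + 2*b/3)
s(Z) = 8 + 2*Z**2 (s(Z) = (Z**2 + Z**2) + 8 = 2*Z**2 + 8 = 8 + 2*Z**2)
E(L, B) = -2 + 1/(-38 + L)
E(12, s(11)) + u(128, 201) = (77 - 2*12)/(-38 + 12) + (-7/3 + (2/3)*128) = (77 - 24)/(-26) + (-7/3 + 256/3) = -1/26*53 + 83 = -53/26 + 83 = 2105/26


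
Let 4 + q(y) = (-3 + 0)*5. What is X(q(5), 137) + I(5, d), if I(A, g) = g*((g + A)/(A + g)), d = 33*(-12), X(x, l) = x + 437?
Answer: 22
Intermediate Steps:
q(y) = -19 (q(y) = -4 + (-3 + 0)*5 = -4 - 3*5 = -4 - 15 = -19)
X(x, l) = 437 + x
d = -396
I(A, g) = g (I(A, g) = g*((A + g)/(A + g)) = g*1 = g)
X(q(5), 137) + I(5, d) = (437 - 19) - 396 = 418 - 396 = 22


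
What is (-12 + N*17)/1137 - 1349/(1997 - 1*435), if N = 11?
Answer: -17753/25014 ≈ -0.70972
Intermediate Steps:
(-12 + N*17)/1137 - 1349/(1997 - 1*435) = (-12 + 11*17)/1137 - 1349/(1997 - 1*435) = (-12 + 187)*(1/1137) - 1349/(1997 - 435) = 175*(1/1137) - 1349/1562 = 175/1137 - 1349*1/1562 = 175/1137 - 19/22 = -17753/25014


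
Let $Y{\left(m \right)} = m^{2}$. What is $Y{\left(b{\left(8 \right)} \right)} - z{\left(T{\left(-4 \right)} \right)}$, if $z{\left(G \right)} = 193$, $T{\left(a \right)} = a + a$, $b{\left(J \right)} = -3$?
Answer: $-184$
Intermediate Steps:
$T{\left(a \right)} = 2 a$
$Y{\left(b{\left(8 \right)} \right)} - z{\left(T{\left(-4 \right)} \right)} = \left(-3\right)^{2} - 193 = 9 - 193 = -184$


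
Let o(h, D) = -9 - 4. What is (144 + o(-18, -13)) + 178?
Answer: 309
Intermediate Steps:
o(h, D) = -13
(144 + o(-18, -13)) + 178 = (144 - 13) + 178 = 131 + 178 = 309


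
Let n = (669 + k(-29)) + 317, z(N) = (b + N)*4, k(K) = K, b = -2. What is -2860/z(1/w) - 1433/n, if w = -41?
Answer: 27935516/79431 ≈ 351.70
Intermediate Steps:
z(N) = -8 + 4*N (z(N) = (-2 + N)*4 = -8 + 4*N)
n = 957 (n = (669 - 29) + 317 = 640 + 317 = 957)
-2860/z(1/w) - 1433/n = -2860/(-8 + 4/(-41)) - 1433/957 = -2860/(-8 + 4*(-1/41)) - 1433*1/957 = -2860/(-8 - 4/41) - 1433/957 = -2860/(-332/41) - 1433/957 = -2860*(-41/332) - 1433/957 = 29315/83 - 1433/957 = 27935516/79431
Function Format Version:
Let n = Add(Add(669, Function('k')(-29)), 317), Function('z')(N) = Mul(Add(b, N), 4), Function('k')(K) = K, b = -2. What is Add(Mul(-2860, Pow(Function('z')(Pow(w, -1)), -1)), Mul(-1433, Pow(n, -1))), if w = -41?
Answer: Rational(27935516, 79431) ≈ 351.70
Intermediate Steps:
Function('z')(N) = Add(-8, Mul(4, N)) (Function('z')(N) = Mul(Add(-2, N), 4) = Add(-8, Mul(4, N)))
n = 957 (n = Add(Add(669, -29), 317) = Add(640, 317) = 957)
Add(Mul(-2860, Pow(Function('z')(Pow(w, -1)), -1)), Mul(-1433, Pow(n, -1))) = Add(Mul(-2860, Pow(Add(-8, Mul(4, Pow(-41, -1))), -1)), Mul(-1433, Pow(957, -1))) = Add(Mul(-2860, Pow(Add(-8, Mul(4, Rational(-1, 41))), -1)), Mul(-1433, Rational(1, 957))) = Add(Mul(-2860, Pow(Add(-8, Rational(-4, 41)), -1)), Rational(-1433, 957)) = Add(Mul(-2860, Pow(Rational(-332, 41), -1)), Rational(-1433, 957)) = Add(Mul(-2860, Rational(-41, 332)), Rational(-1433, 957)) = Add(Rational(29315, 83), Rational(-1433, 957)) = Rational(27935516, 79431)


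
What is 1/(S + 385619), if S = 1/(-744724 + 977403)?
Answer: 232679/89725443302 ≈ 2.5932e-6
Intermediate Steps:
S = 1/232679 ≈ 4.2978e-6
1/(S + 385619) = 1/(1/232679 + 385619) = 1/(89725443302/232679) = 232679/89725443302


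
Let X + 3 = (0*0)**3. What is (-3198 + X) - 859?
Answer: -4060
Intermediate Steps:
X = -3 (X = -3 + (0*0)**3 = -3 + 0**3 = -3 + 0 = -3)
(-3198 + X) - 859 = (-3198 - 3) - 859 = -3201 - 859 = -4060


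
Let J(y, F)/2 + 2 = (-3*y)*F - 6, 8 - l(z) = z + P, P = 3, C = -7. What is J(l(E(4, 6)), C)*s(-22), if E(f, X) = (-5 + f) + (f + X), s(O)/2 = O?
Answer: 8096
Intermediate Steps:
s(O) = 2*O
E(f, X) = -5 + X + 2*f (E(f, X) = (-5 + f) + (X + f) = -5 + X + 2*f)
l(z) = 5 - z (l(z) = 8 - (z + 3) = 8 - (3 + z) = 8 + (-3 - z) = 5 - z)
J(y, F) = -16 - 6*F*y (J(y, F) = -4 + 2*((-3*y)*F - 6) = -4 + 2*(-3*F*y - 6) = -4 + 2*(-6 - 3*F*y) = -4 + (-12 - 6*F*y) = -16 - 6*F*y)
J(l(E(4, 6)), C)*s(-22) = (-16 - 6*(-7)*(5 - (-5 + 6 + 2*4)))*(2*(-22)) = (-16 - 6*(-7)*(5 - (-5 + 6 + 8)))*(-44) = (-16 - 6*(-7)*(5 - 1*9))*(-44) = (-16 - 6*(-7)*(5 - 9))*(-44) = (-16 - 6*(-7)*(-4))*(-44) = (-16 - 168)*(-44) = -184*(-44) = 8096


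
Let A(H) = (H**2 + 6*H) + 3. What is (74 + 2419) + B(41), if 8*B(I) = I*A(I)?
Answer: 49537/4 ≈ 12384.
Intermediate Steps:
A(H) = 3 + H**2 + 6*H
B(I) = I*(3 + I**2 + 6*I)/8 (B(I) = (I*(3 + I**2 + 6*I))/8 = I*(3 + I**2 + 6*I)/8)
(74 + 2419) + B(41) = (74 + 2419) + (1/8)*41*(3 + 41**2 + 6*41) = 2493 + (1/8)*41*(3 + 1681 + 246) = 2493 + (1/8)*41*1930 = 2493 + 39565/4 = 49537/4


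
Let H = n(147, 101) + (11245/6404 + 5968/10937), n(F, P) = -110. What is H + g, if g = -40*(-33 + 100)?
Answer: -195251923283/70040548 ≈ -2787.7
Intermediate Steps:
g = -2680 (g = -40*67 = -2680)
H = -7543254643/70040548 (H = -110 + (11245/6404 + 5968/10937) = -110 + 161205637/70040548 = -7543254643/70040548 ≈ -107.70)
H + g = -7543254643/70040548 - 2680 = -195251923283/70040548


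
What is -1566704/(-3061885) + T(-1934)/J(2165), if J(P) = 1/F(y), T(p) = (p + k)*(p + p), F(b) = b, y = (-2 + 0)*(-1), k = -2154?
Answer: 96831404334384/3061885 ≈ 3.1625e+7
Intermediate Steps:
y = 2 (y = -2*(-1) = 2)
T(p) = 2*p*(-2154 + p) (T(p) = (p - 2154)*(p + p) = (-2154 + p)*(2*p) = 2*p*(-2154 + p))
J(P) = ½ (J(P) = 1/2 = ½)
-1566704/(-3061885) + T(-1934)/J(2165) = -1566704/(-3061885) + (2*(-1934)*(-2154 - 1934))/(½) = -1566704*(-1/3061885) + (2*(-1934)*(-4088))*2 = 1566704/3061885 + 15812384*2 = 1566704/3061885 + 31624768 = 96831404334384/3061885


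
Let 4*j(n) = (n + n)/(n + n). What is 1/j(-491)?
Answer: 4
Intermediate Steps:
j(n) = ¼ (j(n) = ((n + n)/(n + n))/4 = ((2*n)/((2*n)))/4 = ((2*n)*(1/(2*n)))/4 = (¼)*1 = ¼)
1/j(-491) = 1/(¼) = 4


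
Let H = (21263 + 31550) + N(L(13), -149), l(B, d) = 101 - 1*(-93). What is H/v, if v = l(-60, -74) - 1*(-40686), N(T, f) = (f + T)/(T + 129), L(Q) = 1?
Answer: 3432771/2657200 ≈ 1.2919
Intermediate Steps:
l(B, d) = 194 (l(B, d) = 101 + 93 = 194)
N(T, f) = (T + f)/(129 + T)
v = 40880 (v = 194 - 1*(-40686) = 194 + 40686 = 40880)
H = 3432771/65 (H = (21263 + 31550) + (1 - 149)/(129 + 1) = 52813 - 148/130 = 52813 + (1/130)*(-148) = 52813 - 74/65 = 3432771/65 ≈ 52812.)
H/v = (3432771/65)/40880 = (3432771/65)*(1/40880) = 3432771/2657200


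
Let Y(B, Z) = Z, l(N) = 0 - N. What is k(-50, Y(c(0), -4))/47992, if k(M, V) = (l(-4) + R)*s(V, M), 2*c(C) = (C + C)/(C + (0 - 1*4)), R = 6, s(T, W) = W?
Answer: -125/11998 ≈ -0.010418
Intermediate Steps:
l(N) = -N
c(C) = C/(-4 + C) (c(C) = ((C + C)/(C + (0 - 1*4)))/2 = ((2*C)/(C + (0 - 4)))/2 = ((2*C)/(C - 4))/2 = ((2*C)/(-4 + C))/2 = (2*C/(-4 + C))/2 = C/(-4 + C))
k(M, V) = 10*M (k(M, V) = (-1*(-4) + 6)*M = (4 + 6)*M = 10*M)
k(-50, Y(c(0), -4))/47992 = (10*(-50))/47992 = -500*1/47992 = -125/11998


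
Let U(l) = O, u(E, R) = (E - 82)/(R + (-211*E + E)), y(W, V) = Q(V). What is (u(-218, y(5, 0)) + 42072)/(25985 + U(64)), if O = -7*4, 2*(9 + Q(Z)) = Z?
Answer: 641892404/396025949 ≈ 1.6208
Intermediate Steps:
Q(Z) = -9 + Z/2
O = -28
y(W, V) = -9 + V/2
u(E, R) = (-82 + E)/(R - 210*E)
U(l) = -28
(u(-218, y(5, 0)) + 42072)/(25985 + U(64)) = ((82 - 1*(-218))/(-(-9 + (½)*0) + 210*(-218)) + 42072)/(25985 - 28) = ((82 + 218)/(-(-9 + 0) - 45780) + 42072)/25957 = (300/(-1*(-9) - 45780) + 42072)*(1/25957) = (300/(9 - 45780) + 42072)*(1/25957) = (300/(-45771) + 42072)*(1/25957) = (-1/45771*300 + 42072)*(1/25957) = (-100/15257 + 42072)*(1/25957) = (641892404/15257)*(1/25957) = 641892404/396025949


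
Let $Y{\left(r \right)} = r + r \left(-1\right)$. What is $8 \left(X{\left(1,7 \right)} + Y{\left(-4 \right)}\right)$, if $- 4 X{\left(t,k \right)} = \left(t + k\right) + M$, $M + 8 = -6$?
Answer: $12$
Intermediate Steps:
$M = -14$ ($M = -8 - 6 = -14$)
$Y{\left(r \right)} = 0$ ($Y{\left(r \right)} = r - r = 0$)
$X{\left(t,k \right)} = \frac{7}{2} - \frac{k}{4} - \frac{t}{4}$ ($X{\left(t,k \right)} = - \frac{\left(t + k\right) - 14}{4} = - \frac{\left(k + t\right) - 14}{4} = - \frac{-14 + k + t}{4} = \frac{7}{2} - \frac{k}{4} - \frac{t}{4}$)
$8 \left(X{\left(1,7 \right)} + Y{\left(-4 \right)}\right) = 8 \left(\left(\frac{7}{2} - \frac{7}{4} - \frac{1}{4}\right) + 0\right) = 8 \left(\frac{3}{2} + 0\right) = 8 \cdot \frac{3}{2} = 12$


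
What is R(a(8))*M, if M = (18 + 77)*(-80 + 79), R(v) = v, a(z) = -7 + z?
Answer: -95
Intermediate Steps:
M = -95 (M = 95*(-1) = -95)
R(a(8))*M = (-7 + 8)*(-95) = 1*(-95) = -95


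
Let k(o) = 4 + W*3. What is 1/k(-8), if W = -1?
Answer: 1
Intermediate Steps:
k(o) = 1 (k(o) = 4 - 1*3 = 4 - 3 = 1)
1/k(-8) = 1/1 = 1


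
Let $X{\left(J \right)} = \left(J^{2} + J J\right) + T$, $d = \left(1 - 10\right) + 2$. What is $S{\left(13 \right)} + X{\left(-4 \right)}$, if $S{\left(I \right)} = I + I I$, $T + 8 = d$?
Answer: $199$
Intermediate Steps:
$d = -7$ ($d = \left(1 - 10\right) + 2 = -9 + 2 = -7$)
$T = -15$ ($T = -8 - 7 = -15$)
$S{\left(I \right)} = I + I^{2}$
$X{\left(J \right)} = -15 + 2 J^{2}$ ($X{\left(J \right)} = \left(J^{2} + J J\right) - 15 = \left(J^{2} + J^{2}\right) - 15 = 2 J^{2} - 15 = -15 + 2 J^{2}$)
$S{\left(13 \right)} + X{\left(-4 \right)} = 13 \left(1 + 13\right) - \left(15 - 2 \left(-4\right)^{2}\right) = 13 \cdot 14 + \left(-15 + 2 \cdot 16\right) = 182 + \left(-15 + 32\right) = 182 + 17 = 199$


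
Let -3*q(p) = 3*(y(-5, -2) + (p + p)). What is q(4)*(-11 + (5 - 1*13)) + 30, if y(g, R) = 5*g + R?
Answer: -331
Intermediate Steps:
y(g, R) = R + 5*g
q(p) = 27 - 2*p (q(p) = -((-2 + 5*(-5)) + (p + p)) = -((-2 - 25) + 2*p) = -(-27 + 2*p) = -(-81 + 6*p)/3 = 27 - 2*p)
q(4)*(-11 + (5 - 1*13)) + 30 = (27 - 2*4)*(-11 + (5 - 1*13)) + 30 = (27 - 8)*(-11 + (5 - 13)) + 30 = 19*(-11 - 8) + 30 = 19*(-19) + 30 = -361 + 30 = -331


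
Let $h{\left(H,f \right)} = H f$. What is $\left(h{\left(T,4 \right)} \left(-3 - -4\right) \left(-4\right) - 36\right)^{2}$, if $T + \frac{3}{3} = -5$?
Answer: $3600$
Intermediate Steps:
$T = -6$ ($T = -1 - 5 = -6$)
$\left(h{\left(T,4 \right)} \left(-3 - -4\right) \left(-4\right) - 36\right)^{2} = \left(\left(-6\right) 4 \left(-3 - -4\right) \left(-4\right) - 36\right)^{2} = \left(- 24 \left(-3 + 4\right) \left(-4\right) - 36\right)^{2} = \left(\left(-24\right) 1 \left(-4\right) - 36\right)^{2} = \left(\left(-24\right) \left(-4\right) - 36\right)^{2} = \left(96 - 36\right)^{2} = 60^{2} = 3600$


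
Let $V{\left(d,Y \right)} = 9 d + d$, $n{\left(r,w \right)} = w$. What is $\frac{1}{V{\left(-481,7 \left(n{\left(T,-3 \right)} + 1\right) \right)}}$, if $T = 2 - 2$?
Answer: $- \frac{1}{4810} \approx -0.0002079$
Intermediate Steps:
$T = 0$ ($T = 2 - 2 = 0$)
$V{\left(d,Y \right)} = 10 d$
$\frac{1}{V{\left(-481,7 \left(n{\left(T,-3 \right)} + 1\right) \right)}} = \frac{1}{10 \left(-481\right)} = \frac{1}{-4810} = - \frac{1}{4810}$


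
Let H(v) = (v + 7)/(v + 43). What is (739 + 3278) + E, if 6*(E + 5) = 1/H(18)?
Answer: 601861/150 ≈ 4012.4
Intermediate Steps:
H(v) = (7 + v)/(43 + v)
E = -689/150 (E = -5 + 1/(6*(((7 + 18)/(43 + 18)))) = -5 + 1/(6*((25/61))) = -5 + 1/(6*(((1/61)*25))) = -5 + 1/(6*(25/61)) = -5 + (1/6)*(61/25) = -5 + 61/150 = -689/150 ≈ -4.5933)
(739 + 3278) + E = (739 + 3278) - 689/150 = 4017 - 689/150 = 601861/150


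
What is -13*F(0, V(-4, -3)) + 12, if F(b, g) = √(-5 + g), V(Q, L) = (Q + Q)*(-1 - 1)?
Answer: 12 - 13*√11 ≈ -31.116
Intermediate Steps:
V(Q, L) = -4*Q (V(Q, L) = (2*Q)*(-2) = -4*Q)
-13*F(0, V(-4, -3)) + 12 = -13*√(-5 - 4*(-4)) + 12 = -13*√(-5 + 16) + 12 = -13*√11 + 12 = 12 - 13*√11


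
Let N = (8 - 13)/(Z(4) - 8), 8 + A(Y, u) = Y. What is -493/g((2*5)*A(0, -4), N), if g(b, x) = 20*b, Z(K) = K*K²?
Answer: 493/1600 ≈ 0.30813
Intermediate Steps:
A(Y, u) = -8 + Y
Z(K) = K³
N = -5/56 (N = (8 - 13)/(4³ - 8) = -5/(64 - 8) = -5/56 ≈ -0.089286)
-493/g((2*5)*A(0, -4), N) = -493*1/(200*(-8 + 0)) = -493/(20*(10*(-8))) = -493/(20*(-80)) = -493/(-1600) = -493*(-1/1600) = 493/1600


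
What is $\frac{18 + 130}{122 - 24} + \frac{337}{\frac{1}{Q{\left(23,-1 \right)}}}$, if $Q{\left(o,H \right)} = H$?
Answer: $- \frac{16439}{49} \approx -335.49$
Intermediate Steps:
$\frac{18 + 130}{122 - 24} + \frac{337}{\frac{1}{Q{\left(23,-1 \right)}}} = \frac{18 + 130}{122 - 24} + \frac{337}{\frac{1}{-1}} = \frac{148}{122 - 24} + \frac{337}{-1} = \frac{148}{98} + 337 \left(-1\right) = 148 \cdot \frac{1}{98} - 337 = \frac{74}{49} - 337 = - \frac{16439}{49}$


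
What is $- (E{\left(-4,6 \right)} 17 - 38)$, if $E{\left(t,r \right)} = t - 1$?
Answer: $123$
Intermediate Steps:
$E{\left(t,r \right)} = -1 + t$ ($E{\left(t,r \right)} = t - 1 = -1 + t$)
$- (E{\left(-4,6 \right)} 17 - 38) = - (\left(-1 - 4\right) 17 - 38) = - (\left(-5\right) 17 - 38) = - (-85 - 38) = \left(-1\right) \left(-123\right) = 123$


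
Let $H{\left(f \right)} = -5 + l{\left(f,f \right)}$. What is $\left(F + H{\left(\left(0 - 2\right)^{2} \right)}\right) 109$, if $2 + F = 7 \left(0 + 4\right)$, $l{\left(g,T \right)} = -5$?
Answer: $1744$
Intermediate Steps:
$H{\left(f \right)} = -10$ ($H{\left(f \right)} = -5 - 5 = -10$)
$F = 26$ ($F = -2 + 7 \left(0 + 4\right) = -2 + 7 \cdot 4 = -2 + 28 = 26$)
$\left(F + H{\left(\left(0 - 2\right)^{2} \right)}\right) 109 = \left(26 - 10\right) 109 = 16 \cdot 109 = 1744$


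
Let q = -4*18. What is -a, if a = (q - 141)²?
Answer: -45369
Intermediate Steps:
q = -72
a = 45369 (a = (-72 - 141)² = (-213)² = 45369)
-a = -1*45369 = -45369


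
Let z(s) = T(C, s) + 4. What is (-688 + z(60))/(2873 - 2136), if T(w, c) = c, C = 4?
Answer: -624/737 ≈ -0.84668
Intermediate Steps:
z(s) = 4 + s (z(s) = s + 4 = 4 + s)
(-688 + z(60))/(2873 - 2136) = (-688 + (4 + 60))/(2873 - 2136) = (-688 + 64)/737 = -624*1/737 = -624/737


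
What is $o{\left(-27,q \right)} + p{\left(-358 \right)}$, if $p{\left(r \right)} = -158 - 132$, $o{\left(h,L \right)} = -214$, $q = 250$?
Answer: $-504$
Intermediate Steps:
$p{\left(r \right)} = -290$ ($p{\left(r \right)} = -158 - 132 = -290$)
$o{\left(-27,q \right)} + p{\left(-358 \right)} = -214 - 290 = -504$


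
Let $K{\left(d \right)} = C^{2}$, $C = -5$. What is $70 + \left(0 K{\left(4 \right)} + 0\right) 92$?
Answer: $70$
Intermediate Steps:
$K{\left(d \right)} = 25$ ($K{\left(d \right)} = \left(-5\right)^{2} = 25$)
$70 + \left(0 K{\left(4 \right)} + 0\right) 92 = 70 + \left(0 \cdot 25 + 0\right) 92 = 70 + \left(0 + 0\right) 92 = 70 + 0 \cdot 92 = 70 + 0 = 70$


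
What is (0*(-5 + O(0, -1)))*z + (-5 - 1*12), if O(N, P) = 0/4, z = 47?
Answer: -17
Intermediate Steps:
O(N, P) = 0 (O(N, P) = 0*(¼) = 0)
(0*(-5 + O(0, -1)))*z + (-5 - 1*12) = (0*(-5 + 0))*47 + (-5 - 1*12) = (0*(-5))*47 + (-5 - 12) = 0*47 - 17 = 0 - 17 = -17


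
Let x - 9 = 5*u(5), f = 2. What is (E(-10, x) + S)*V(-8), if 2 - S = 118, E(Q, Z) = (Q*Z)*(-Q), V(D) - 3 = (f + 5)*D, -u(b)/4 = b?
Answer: -476152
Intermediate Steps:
u(b) = -4*b
V(D) = 3 + 7*D (V(D) = 3 + (2 + 5)*D = 3 + 7*D)
x = -91 (x = 9 + 5*(-4*5) = 9 + 5*(-20) = 9 - 100 = -91)
E(Q, Z) = -Z*Q²
S = -116 (S = 2 - 1*118 = 2 - 118 = -116)
(E(-10, x) + S)*V(-8) = (-1*(-91)*(-10)² - 116)*(3 + 7*(-8)) = (-1*(-91)*100 - 116)*(3 - 56) = (9100 - 116)*(-53) = 8984*(-53) = -476152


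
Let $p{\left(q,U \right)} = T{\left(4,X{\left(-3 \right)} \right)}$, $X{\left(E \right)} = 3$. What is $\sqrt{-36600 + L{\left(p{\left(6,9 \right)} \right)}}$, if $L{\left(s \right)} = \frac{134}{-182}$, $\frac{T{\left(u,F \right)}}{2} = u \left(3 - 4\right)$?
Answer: $\frac{i \sqrt{303090697}}{91} \approx 191.31 i$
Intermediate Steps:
$T{\left(u,F \right)} = - 2 u$ ($T{\left(u,F \right)} = 2 u \left(3 - 4\right) = 2 u \left(-1\right) = 2 \left(- u\right) = - 2 u$)
$p{\left(q,U \right)} = -8$ ($p{\left(q,U \right)} = \left(-2\right) 4 = -8$)
$L{\left(s \right)} = - \frac{67}{91}$ ($L{\left(s \right)} = 134 \left(- \frac{1}{182}\right) = - \frac{67}{91}$)
$\sqrt{-36600 + L{\left(p{\left(6,9 \right)} \right)}} = \sqrt{-36600 - \frac{67}{91}} = \sqrt{- \frac{3330667}{91}} = \frac{i \sqrt{303090697}}{91}$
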